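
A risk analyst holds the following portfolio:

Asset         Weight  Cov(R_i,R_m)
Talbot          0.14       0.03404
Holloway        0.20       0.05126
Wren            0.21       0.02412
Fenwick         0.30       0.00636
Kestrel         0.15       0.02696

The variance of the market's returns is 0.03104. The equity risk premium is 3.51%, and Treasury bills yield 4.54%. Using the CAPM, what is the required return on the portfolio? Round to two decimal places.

β_Talbot = 0.03404 / 0.03104 = 1.0966
β_Holloway = 0.05126 / 0.03104 = 1.6514
β_Wren = 0.02412 / 0.03104 = 0.7771
β_Fenwick = 0.00636 / 0.03104 = 0.2049
β_Kestrel = 0.02696 / 0.03104 = 0.8686
β_P = Σ w_i β_i = 0.14×1.0966 + 0.20×1.6514 + 0.21×0.7771 + 0.30×0.2049 + 0.15×0.8686 = 0.8388
E(R_P) = R_f + β_P × MRP = 4.54% + 0.8388 × 3.51% = 7.48%

7.48%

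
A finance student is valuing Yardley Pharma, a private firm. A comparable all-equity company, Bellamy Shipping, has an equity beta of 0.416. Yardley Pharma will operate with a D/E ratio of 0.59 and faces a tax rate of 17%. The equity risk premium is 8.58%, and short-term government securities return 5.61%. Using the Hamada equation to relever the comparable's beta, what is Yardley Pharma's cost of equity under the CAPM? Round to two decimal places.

β_L = β_U × [1 + (1 − t)(D/E)] = 0.416 × [1 + (1 − 0.17) × 0.59]
    = 0.416 × [1 + 0.83 × 0.59] = 0.416 × 1.4897 = 0.6197
E(R) = R_f + β_L × MRP = 5.61% + 0.6197 × 8.58% = 10.93%

10.93%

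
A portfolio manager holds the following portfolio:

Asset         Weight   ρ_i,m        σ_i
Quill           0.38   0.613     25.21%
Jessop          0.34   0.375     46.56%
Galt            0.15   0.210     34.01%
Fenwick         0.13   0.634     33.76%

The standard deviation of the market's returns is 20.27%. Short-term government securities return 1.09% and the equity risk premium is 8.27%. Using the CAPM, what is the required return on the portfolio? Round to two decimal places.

7.48%

β_Quill = 0.613 × 25.21% / 20.27% = 0.7624
β_Jessop = 0.375 × 46.56% / 20.27% = 0.8614
β_Galt = 0.210 × 34.01% / 20.27% = 0.3523
β_Fenwick = 0.634 × 33.76% / 20.27% = 1.0559
β_P = Σ w_i β_i = 0.38×0.7624 + 0.34×0.8614 + 0.15×0.3523 + 0.13×1.0559 = 0.7727
E(R_P) = R_f + β_P × MRP = 1.09% + 0.7727 × 8.27% = 7.48%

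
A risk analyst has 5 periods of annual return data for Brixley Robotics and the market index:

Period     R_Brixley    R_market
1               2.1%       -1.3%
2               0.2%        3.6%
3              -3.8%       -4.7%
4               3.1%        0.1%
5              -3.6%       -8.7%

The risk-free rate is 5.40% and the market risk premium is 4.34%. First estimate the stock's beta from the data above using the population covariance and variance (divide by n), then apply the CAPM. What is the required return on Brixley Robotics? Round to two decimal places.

Mean R_i = (2.1 + 0.2 − 3.8 + 3.1 − 3.6) / 5 = -0.4000%
Mean R_m = (-1.3 + 3.6 − 4.7 + 0.1 − 8.7) / 5 = -2.2000%
Σ(R_i − R̄_i)(R_m − R̄_m) = 43.0800  ⇒  Cov = 43.0800 / 5 = 8.6160
Σ(R_m − R̄_m)² = 88.2400  ⇒  Var(R_m) = 88.2400 / 5 = 17.6480
β = Cov / Var(R_m) = 8.6160 / 17.6480 = 0.4882
E(R) = R_f + β × MRP = 5.40% + 0.4882 × 4.34% = 7.52%

7.52%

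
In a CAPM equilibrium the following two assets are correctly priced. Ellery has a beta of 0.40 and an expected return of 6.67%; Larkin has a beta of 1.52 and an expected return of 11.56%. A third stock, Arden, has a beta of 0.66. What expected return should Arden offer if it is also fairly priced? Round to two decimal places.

MRP (SML slope) = (11.56% − 6.67%) / (1.52 − 0.40) = 4.89% / 1.12 = 4.3661%
R_f (intercept) = 6.67% − 0.40 × 4.3661% = 4.9236%
E(R_Arden) = R_f + β × MRP = 4.9236% + 0.66 × 4.3661% = 7.81%

7.81%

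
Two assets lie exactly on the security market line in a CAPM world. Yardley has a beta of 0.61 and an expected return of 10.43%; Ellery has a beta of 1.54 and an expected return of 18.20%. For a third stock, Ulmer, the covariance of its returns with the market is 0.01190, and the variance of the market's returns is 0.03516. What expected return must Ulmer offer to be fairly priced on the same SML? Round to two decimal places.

8.16%

MRP = (18.20% − 10.43%) / (1.54 − 0.61) = 8.3548%
R_f = 10.43% − 0.61 × 8.3548% = 5.3336%
β_Ulmer = Cov / Var(R_m) = 0.01190 / 0.03516 = 0.3385
E(R_Ulmer) = R_f + β × MRP = 5.3336% + 0.3385 × 8.3548% = 8.16%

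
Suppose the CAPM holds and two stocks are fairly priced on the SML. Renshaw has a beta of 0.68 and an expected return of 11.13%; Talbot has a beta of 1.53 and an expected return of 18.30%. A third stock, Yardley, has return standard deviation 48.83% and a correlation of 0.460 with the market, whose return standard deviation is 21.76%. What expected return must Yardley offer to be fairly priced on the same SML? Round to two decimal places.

MRP = (18.30% − 11.13%) / (1.53 − 0.68) = 8.4353%
R_f = 11.13% − 0.68 × 8.4353% = 5.3940%
β_Yardley = ρ·σ_i/σ_m = 0.460 × 48.83 / 21.76 = 1.0323
E(R_Yardley) = R_f + β × MRP = 5.3940% + 1.0323 × 8.4353% = 14.10%

14.10%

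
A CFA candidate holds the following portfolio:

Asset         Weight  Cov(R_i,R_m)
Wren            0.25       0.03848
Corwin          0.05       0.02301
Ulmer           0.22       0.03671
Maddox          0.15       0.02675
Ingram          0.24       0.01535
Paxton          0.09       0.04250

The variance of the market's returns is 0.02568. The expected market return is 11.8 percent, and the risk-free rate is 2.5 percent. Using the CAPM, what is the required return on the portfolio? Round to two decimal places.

β_Wren = 0.03848 / 0.02568 = 1.4984
β_Corwin = 0.02301 / 0.02568 = 0.8960
β_Ulmer = 0.03671 / 0.02568 = 1.4295
β_Maddox = 0.02675 / 0.02568 = 1.0417
β_Ingram = 0.01535 / 0.02568 = 0.5977
β_Paxton = 0.04250 / 0.02568 = 1.6550
β_P = Σ w_i β_i = 0.25×1.4984 + 0.05×0.8960 + 0.22×1.4295 + 0.15×1.0417 + 0.24×0.5977 + 0.09×1.6550 = 1.1825
MRP = 11.8% − 2.5% = 9.30%
E(R_P) = R_f + β_P × MRP = 2.5% + 1.1825 × 9.3% = 13.50%

13.50%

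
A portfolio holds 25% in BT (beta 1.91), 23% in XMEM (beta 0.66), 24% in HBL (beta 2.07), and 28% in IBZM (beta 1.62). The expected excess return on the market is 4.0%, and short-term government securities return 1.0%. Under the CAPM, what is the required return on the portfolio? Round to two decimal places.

7.32%

β_P = Σ w_i β_i = 0.25×1.91 + 0.23×0.66 + 0.24×2.07 + 0.28×1.62 = 1.5797
E(R_P) = R_f + β_P × MRP = 1.0% + 1.5797 × 4.0% = 7.32%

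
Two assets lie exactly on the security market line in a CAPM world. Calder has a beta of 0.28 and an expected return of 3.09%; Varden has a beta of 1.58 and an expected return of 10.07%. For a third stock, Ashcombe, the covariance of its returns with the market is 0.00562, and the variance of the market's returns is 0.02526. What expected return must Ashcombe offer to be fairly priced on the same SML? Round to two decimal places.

MRP = (10.07% − 3.09%) / (1.58 − 0.28) = 5.3692%
R_f = 3.09% − 0.28 × 5.3692% = 1.5866%
β_Ashcombe = Cov / Var(R_m) = 0.00562 / 0.02526 = 0.2225
E(R_Ashcombe) = R_f + β × MRP = 1.5866% + 0.2225 × 5.3692% = 2.78%

2.78%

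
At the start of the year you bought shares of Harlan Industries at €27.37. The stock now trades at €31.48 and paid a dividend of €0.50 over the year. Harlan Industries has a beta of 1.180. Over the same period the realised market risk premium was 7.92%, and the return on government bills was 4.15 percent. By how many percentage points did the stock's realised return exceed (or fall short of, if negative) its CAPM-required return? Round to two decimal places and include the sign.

+3.35%

Realised HPR = (P1 + D1 − P0) / P0 = (31.48 + 0.50 − 27.37) / 27.37 = 4.61 / 27.37 = 16.8433%
CAPM required = R_f + β·MRP = 4.15% + 1.180 × 7.92% = 13.49560%
α = realised − required = 16.8433% − 13.49560% = +3.35%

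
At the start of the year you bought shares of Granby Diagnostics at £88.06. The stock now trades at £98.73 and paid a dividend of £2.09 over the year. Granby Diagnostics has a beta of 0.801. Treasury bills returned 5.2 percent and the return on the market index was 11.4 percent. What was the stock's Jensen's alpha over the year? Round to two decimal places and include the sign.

+4.32%

Realised HPR = (P1 + D1 − P0) / P0 = (98.73 + 2.09 − 88.06) / 88.06 = 12.76 / 88.06 = 14.4901%
MRP = 11.4% − 5.2% = 6.20%
CAPM required = R_f + β·MRP = 5.2% + 0.801 × 6.2% = 10.1662%
α = realised − required = 14.4901% − 10.1662% = +4.32%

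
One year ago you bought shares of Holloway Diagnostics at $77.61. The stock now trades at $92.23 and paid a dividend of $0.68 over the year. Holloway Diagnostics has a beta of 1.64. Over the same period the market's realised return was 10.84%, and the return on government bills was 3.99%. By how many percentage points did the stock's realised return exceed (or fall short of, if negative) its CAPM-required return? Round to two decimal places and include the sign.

Realised HPR = (P1 + D1 − P0) / P0 = (92.23 + 0.68 − 77.61) / 77.61 = 15.30 / 77.61 = 19.7140%
MRP = 10.84% − 3.99% = 6.85%
CAPM required = R_f + β·MRP = 3.99% + 1.64 × 6.85% = 15.2240%
α = realised − required = 19.7140% − 15.2240% = +4.49%

+4.49%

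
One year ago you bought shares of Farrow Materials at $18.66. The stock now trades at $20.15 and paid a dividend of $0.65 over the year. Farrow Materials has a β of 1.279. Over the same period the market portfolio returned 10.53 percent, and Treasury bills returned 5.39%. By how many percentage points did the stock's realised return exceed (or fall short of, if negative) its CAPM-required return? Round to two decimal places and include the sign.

Realised HPR = (P1 + D1 − P0) / P0 = (20.15 + 0.65 − 18.66) / 18.66 = 2.14 / 18.66 = 11.4684%
MRP = 10.53% − 5.39% = 5.14%
CAPM required = R_f + β·MRP = 5.39% + 1.279 × 5.14% = 11.96406%
α = realised − required = 11.4684% − 11.96406% = -0.50%

-0.50%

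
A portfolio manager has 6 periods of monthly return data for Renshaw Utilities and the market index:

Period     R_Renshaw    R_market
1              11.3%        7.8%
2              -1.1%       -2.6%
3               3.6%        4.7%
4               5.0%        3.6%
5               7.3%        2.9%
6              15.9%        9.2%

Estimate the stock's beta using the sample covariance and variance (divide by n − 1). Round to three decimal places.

Mean R_i = (11.3 − 1.1 + 3.6 + 5.0 + 7.3 + 15.9) / 6 = 7.0000%
Mean R_m = (7.8 − 2.6 + 4.7 + 3.6 + 2.9 + 9.2) / 6 = 4.2667%
Σ(R_i − R̄_i)(R_m − R̄_m) = 114.1700  ⇒  Cov = 114.1700 / 5 = 22.8340
Σ(R_m − R̄_m)² = 86.4733  ⇒  Var(R_m) = 86.4733 / 5 = 17.2947
β = Cov / Var(R_m) = 22.8340 / 17.2947 = 1.3203

1.320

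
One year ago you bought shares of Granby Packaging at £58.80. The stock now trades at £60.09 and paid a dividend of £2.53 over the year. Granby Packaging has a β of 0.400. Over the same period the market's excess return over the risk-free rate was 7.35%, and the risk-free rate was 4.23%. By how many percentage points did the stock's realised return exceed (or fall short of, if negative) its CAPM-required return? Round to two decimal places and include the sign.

Realised HPR = (P1 + D1 − P0) / P0 = (60.09 + 2.53 − 58.80) / 58.80 = 3.82 / 58.80 = 6.4966%
CAPM required = R_f + β·MRP = 4.23% + 0.400 × 7.35% = 7.17000%
α = realised − required = 6.4966% − 7.17000% = -0.67%

-0.67%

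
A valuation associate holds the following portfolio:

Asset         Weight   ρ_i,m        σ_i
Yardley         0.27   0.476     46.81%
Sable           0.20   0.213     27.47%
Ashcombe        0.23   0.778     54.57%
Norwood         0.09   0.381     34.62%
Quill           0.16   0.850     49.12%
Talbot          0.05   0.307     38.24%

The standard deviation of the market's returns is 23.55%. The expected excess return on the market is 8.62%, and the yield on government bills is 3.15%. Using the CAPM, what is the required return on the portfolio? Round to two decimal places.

β_Yardley = 0.476 × 46.81% / 23.55% = 0.9461
β_Sable = 0.213 × 27.47% / 23.55% = 0.2485
β_Ashcombe = 0.778 × 54.57% / 23.55% = 1.8028
β_Norwood = 0.381 × 34.62% / 23.55% = 0.5601
β_Quill = 0.850 × 49.12% / 23.55% = 1.7729
β_Talbot = 0.307 × 38.24% / 23.55% = 0.4985
β_P = Σ w_i β_i = 0.27×0.9461 + 0.20×0.2485 + 0.23×1.8028 + 0.09×0.5601 + 0.16×1.7729 + 0.05×0.4985 = 1.0788
E(R_P) = R_f + β_P × MRP = 3.15% + 1.0788 × 8.62% = 12.45%

12.45%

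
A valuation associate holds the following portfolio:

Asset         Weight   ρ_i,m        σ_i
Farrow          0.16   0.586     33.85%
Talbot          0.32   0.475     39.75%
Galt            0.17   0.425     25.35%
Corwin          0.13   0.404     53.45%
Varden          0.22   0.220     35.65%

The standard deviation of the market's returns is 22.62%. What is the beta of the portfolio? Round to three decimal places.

β_Farrow = 0.586 × 33.85% / 22.62% = 0.8769
β_Talbot = 0.475 × 39.75% / 22.62% = 0.8347
β_Galt = 0.425 × 25.35% / 22.62% = 0.4763
β_Corwin = 0.404 × 53.45% / 22.62% = 0.9546
β_Varden = 0.220 × 35.65% / 22.62% = 0.3467
β_P = Σ w_i β_i = 0.16×0.8769 + 0.32×0.8347 + 0.17×0.4763 + 0.13×0.9546 + 0.22×0.3467 = 0.6888

0.689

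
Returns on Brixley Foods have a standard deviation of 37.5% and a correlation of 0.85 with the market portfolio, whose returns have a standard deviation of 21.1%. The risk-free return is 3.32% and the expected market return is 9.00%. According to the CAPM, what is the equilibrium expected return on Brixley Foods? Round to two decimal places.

11.90%

β = ρ × σ_i / σ_m = 0.85 × 37.5% / 21.1% = 1.5107
MRP = 9.00% − 3.32% = 5.68%
E(R) = 3.32% + 1.5107 × 5.68% = 11.90%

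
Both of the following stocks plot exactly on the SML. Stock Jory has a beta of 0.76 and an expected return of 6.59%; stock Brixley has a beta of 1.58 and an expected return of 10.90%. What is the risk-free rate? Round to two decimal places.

2.60%

Both satisfy E(R) = R_f + β·MRP, so the slope of the SML is
MRP = (10.90% − 6.59%) / (1.58 − 0.76) = 4.31% / 0.82 = 5.2561%
R_f = E(R_Jory) − β_Jory·MRP = 6.59% − 0.76 × 5.2561% = 2.5954%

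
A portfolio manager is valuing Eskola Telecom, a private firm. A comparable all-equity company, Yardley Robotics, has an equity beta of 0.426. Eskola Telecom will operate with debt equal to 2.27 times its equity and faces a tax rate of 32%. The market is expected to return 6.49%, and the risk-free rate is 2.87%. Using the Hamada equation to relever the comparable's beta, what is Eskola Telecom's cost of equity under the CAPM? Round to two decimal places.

6.79%

β_L = β_U × [1 + (1 − t)(D/E)] = 0.426 × [1 + (1 − 0.32) × 2.27]
    = 0.426 × [1 + 0.68 × 2.27] = 0.426 × 2.5436 = 1.0836
MRP = 6.49% − 2.87% = 3.62%
E(R) = R_f + β_L × MRP = 2.87% + 1.0836 × 3.62% = 6.79%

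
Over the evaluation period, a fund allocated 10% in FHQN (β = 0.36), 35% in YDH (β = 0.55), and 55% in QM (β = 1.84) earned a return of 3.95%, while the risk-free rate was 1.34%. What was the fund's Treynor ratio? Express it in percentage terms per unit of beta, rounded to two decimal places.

2.10%

β_P = 0.10×0.36 + 0.35×0.55 + 0.55×1.84 = 1.2405
Treynor = (R_P − R_f) / β_P = (3.95% − 1.34%) / 1.2405 = 2.61% / 1.2405 = 2.10%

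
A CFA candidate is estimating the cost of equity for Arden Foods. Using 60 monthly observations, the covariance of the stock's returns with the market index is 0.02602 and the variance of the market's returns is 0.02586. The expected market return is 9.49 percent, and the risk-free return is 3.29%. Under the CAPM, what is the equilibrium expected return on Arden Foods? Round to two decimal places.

9.53%

β = Cov(R_i, R_m) / Var(R_m) = 0.02602 / 0.02586 = 1.0062
MRP = 9.49% − 3.29% = 6.20%
E(R) = R_f + β × MRP = 3.29% + 1.0062 × 6.20% = 9.53%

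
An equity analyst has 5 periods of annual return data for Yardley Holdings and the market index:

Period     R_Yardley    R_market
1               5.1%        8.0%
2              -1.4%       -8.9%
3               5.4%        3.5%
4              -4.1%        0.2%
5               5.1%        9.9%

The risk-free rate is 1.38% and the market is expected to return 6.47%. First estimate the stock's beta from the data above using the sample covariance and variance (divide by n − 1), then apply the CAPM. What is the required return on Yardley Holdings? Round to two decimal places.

3.59%

Mean R_i = (5.1 − 1.4 + 5.4 − 4.1 + 5.1) / 5 = 2.0200%
Mean R_m = (8.0 − 8.9 + 3.5 + 0.2 + 9.9) / 5 = 2.5400%
Σ(R_i − R̄_i)(R_m − R̄_m) = 96.1760  ⇒  Cov = 96.1760 / 4 = 24.0440
Σ(R_m − R̄_m)² = 221.2520  ⇒  Var(R_m) = 221.2520 / 4 = 55.3130
β = Cov / Var(R_m) = 24.0440 / 55.3130 = 0.4347
MRP = 6.47% − 1.38% = 5.09%
E(R) = R_f + β × MRP = 1.38% + 0.4347 × 5.09% = 3.59%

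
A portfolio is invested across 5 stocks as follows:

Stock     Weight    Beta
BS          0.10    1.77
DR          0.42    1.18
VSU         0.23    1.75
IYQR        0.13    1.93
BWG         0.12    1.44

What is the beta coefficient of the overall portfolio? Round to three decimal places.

β_P = Σ w_i β_i = 0.10×1.77 + 0.42×1.18 + 0.23×1.75 + 0.13×1.93 + 0.12×1.44 = 1.4988

1.499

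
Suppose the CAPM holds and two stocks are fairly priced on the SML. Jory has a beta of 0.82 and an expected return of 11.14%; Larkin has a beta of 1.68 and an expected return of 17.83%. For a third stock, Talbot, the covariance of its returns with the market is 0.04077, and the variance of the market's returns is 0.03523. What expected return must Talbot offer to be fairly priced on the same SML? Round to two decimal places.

MRP = (17.83% − 11.14%) / (1.68 − 0.82) = 7.7791%
R_f = 11.14% − 0.82 × 7.7791% = 4.7611%
β_Talbot = Cov / Var(R_m) = 0.04077 / 0.03523 = 1.1573
E(R_Talbot) = R_f + β × MRP = 4.7611% + 1.1573 × 7.7791% = 13.76%

13.76%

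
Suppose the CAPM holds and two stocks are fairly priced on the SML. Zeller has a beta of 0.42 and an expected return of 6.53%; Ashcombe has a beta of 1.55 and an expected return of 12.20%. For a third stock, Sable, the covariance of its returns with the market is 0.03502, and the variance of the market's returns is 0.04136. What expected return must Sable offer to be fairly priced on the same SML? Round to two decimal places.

MRP = (12.20% − 6.53%) / (1.55 − 0.42) = 5.0177%
R_f = 6.53% − 0.42 × 5.0177% = 4.4226%
β_Sable = Cov / Var(R_m) = 0.03502 / 0.04136 = 0.8467
E(R_Sable) = R_f + β × MRP = 4.4226% + 0.8467 × 5.0177% = 8.67%

8.67%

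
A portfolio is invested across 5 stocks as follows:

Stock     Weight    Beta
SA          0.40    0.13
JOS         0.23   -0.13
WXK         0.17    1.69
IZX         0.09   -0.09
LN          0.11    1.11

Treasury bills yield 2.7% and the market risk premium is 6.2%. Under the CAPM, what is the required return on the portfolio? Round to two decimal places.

5.33%

β_P = Σ w_i β_i = 0.40×0.13 + 0.23×-0.13 + 0.17×1.69 + 0.09×-0.09 + 0.11×1.11 = 0.4234
E(R_P) = R_f + β_P × MRP = 2.7% + 0.4234 × 6.2% = 5.33%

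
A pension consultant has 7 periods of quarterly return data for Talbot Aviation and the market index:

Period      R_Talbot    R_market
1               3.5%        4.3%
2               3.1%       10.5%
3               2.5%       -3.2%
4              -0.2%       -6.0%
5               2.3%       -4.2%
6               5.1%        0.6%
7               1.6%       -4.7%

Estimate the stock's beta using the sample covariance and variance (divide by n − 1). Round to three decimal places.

0.157

Mean R_i = (3.5 + 3.1 + 2.5 − 0.2 + 2.3 + 5.1 + 1.6) / 7 = 2.5571%
Mean R_m = (4.3 + 10.5 − 3.2 − 6.0 − 4.2 + 0.6 − 4.7) / 7 = -0.3857%
Σ(R_i − R̄_i)(R_m − R̄_m) = 33.5843  ⇒  Cov = 33.5843 / 6 = 5.5974
Σ(R_m − R̄_m)² = 214.0286  ⇒  Var(R_m) = 214.0286 / 6 = 35.6714
β = Cov / Var(R_m) = 5.5974 / 35.6714 = 0.1569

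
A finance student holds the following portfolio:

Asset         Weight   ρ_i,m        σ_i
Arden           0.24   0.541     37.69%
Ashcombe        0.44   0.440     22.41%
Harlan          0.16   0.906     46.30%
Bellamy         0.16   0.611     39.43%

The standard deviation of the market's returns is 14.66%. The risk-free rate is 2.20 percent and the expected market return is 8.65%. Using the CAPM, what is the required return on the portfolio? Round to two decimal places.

β_Arden = 0.541 × 37.69% / 14.66% = 1.3909
β_Ashcombe = 0.440 × 22.41% / 14.66% = 0.6726
β_Harlan = 0.906 × 46.30% / 14.66% = 2.8614
β_Bellamy = 0.611 × 39.43% / 14.66% = 1.6434
β_P = Σ w_i β_i = 0.24×1.3909 + 0.44×0.6726 + 0.16×2.8614 + 0.16×1.6434 = 1.3505
MRP = 8.65% − 2.20% = 6.45%
E(R_P) = R_f + β_P × MRP = 2.20% + 1.3505 × 6.45% = 10.91%

10.91%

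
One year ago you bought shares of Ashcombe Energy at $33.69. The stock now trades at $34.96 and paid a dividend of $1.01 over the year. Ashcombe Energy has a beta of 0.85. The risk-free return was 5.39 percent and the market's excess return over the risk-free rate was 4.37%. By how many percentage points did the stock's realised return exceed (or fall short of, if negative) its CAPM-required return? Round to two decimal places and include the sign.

Realised HPR = (P1 + D1 − P0) / P0 = (34.96 + 1.01 − 33.69) / 33.69 = 2.28 / 33.69 = 6.7676%
CAPM required = R_f + β·MRP = 5.39% + 0.85 × 4.37% = 9.1045%
α = realised − required = 6.7676% − 9.1045% = -2.34%

-2.34%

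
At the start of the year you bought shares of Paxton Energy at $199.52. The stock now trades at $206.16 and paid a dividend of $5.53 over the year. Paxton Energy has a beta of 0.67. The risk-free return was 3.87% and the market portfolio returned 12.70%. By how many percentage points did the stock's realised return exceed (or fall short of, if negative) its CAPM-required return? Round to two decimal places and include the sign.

-3.69%

Realised HPR = (P1 + D1 − P0) / P0 = (206.16 + 5.53 − 199.52) / 199.52 = 12.17 / 199.52 = 6.0996%
MRP = 12.70% − 3.87% = 8.83%
CAPM required = R_f + β·MRP = 3.87% + 0.67 × 8.83% = 9.7861%
α = realised − required = 6.0996% − 9.7861% = -3.69%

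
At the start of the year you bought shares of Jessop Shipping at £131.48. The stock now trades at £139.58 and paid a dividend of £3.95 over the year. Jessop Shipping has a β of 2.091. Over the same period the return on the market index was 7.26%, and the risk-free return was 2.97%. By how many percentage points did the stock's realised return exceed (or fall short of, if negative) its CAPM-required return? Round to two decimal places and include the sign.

-2.78%

Realised HPR = (P1 + D1 − P0) / P0 = (139.58 + 3.95 − 131.48) / 131.48 = 12.05 / 131.48 = 9.1649%
MRP = 7.26% − 2.97% = 4.29%
CAPM required = R_f + β·MRP = 2.97% + 2.091 × 4.29% = 11.94039%
α = realised − required = 9.1649% − 11.94039% = -2.78%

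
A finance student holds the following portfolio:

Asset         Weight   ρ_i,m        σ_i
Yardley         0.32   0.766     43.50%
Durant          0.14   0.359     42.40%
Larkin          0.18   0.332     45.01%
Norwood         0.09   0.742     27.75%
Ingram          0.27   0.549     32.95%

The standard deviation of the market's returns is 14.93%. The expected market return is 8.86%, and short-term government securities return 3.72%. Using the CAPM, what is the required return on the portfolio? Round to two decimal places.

11.37%

β_Yardley = 0.766 × 43.50% / 14.93% = 2.2318
β_Durant = 0.359 × 42.40% / 14.93% = 1.0195
β_Larkin = 0.332 × 45.01% / 14.93% = 1.0009
β_Norwood = 0.742 × 27.75% / 14.93% = 1.3791
β_Ingram = 0.549 × 32.95% / 14.93% = 1.2116
β_P = Σ w_i β_i = 0.32×2.2318 + 0.14×1.0195 + 0.18×1.0009 + 0.09×1.3791 + 0.27×1.2116 = 1.4883
MRP = 8.86% − 3.72% = 5.14%
E(R_P) = R_f + β_P × MRP = 3.72% + 1.4883 × 5.14% = 11.37%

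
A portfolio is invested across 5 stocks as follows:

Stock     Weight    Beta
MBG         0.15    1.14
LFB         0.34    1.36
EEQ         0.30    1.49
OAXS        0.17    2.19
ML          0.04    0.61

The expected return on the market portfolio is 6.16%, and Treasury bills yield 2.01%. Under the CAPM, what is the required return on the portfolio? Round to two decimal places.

β_P = Σ w_i β_i = 0.15×1.14 + 0.34×1.36 + 0.30×1.49 + 0.17×2.19 + 0.04×0.61 = 1.4771
MRP = 6.16% − 2.01% = 4.15%
E(R_P) = R_f + β_P × MRP = 2.01% + 1.4771 × 4.15% = 8.14%

8.14%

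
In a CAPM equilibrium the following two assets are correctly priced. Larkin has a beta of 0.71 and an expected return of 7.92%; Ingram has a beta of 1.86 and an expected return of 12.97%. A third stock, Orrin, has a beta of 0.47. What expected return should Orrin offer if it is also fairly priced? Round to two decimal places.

6.87%

MRP (SML slope) = (12.97% − 7.92%) / (1.86 − 0.71) = 5.05% / 1.15 = 4.3913%
R_f (intercept) = 7.92% − 0.71 × 4.3913% = 4.8022%
E(R_Orrin) = R_f + β × MRP = 4.8022% + 0.47 × 4.3913% = 6.87%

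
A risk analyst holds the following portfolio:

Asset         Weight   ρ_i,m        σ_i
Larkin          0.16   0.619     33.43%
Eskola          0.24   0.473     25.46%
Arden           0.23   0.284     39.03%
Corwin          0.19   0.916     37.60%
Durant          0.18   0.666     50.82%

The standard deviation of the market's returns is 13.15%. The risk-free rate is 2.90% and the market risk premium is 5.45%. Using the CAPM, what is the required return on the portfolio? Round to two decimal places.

11.76%

β_Larkin = 0.619 × 33.43% / 13.15% = 1.5736
β_Eskola = 0.473 × 25.46% / 13.15% = 0.9158
β_Arden = 0.284 × 39.03% / 13.15% = 0.8429
β_Corwin = 0.916 × 37.60% / 13.15% = 2.6191
β_Durant = 0.666 × 50.82% / 13.15% = 2.5738
β_P = Σ w_i β_i = 0.16×1.5736 + 0.24×0.9158 + 0.23×0.8429 + 0.19×2.6191 + 0.18×2.5738 = 1.6263
E(R_P) = R_f + β_P × MRP = 2.90% + 1.6263 × 5.45% = 11.76%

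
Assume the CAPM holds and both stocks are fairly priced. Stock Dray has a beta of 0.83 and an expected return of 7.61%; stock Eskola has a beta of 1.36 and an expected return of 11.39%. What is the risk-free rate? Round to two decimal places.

Both satisfy E(R) = R_f + β·MRP, so the slope of the SML is
MRP = (11.39% − 7.61%) / (1.36 − 0.83) = 3.78% / 0.53 = 7.1321%
R_f = E(R_Dray) − β_Dray·MRP = 7.61% − 0.83 × 7.1321% = 1.6904%

1.69%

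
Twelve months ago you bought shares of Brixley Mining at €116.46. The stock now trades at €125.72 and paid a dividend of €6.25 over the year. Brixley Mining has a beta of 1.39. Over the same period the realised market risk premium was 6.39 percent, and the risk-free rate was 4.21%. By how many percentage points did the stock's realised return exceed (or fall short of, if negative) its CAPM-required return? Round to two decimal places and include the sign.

Realised HPR = (P1 + D1 − P0) / P0 = (125.72 + 6.25 − 116.46) / 116.46 = 15.51 / 116.46 = 13.3179%
CAPM required = R_f + β·MRP = 4.21% + 1.39 × 6.39% = 13.0921%
α = realised − required = 13.3179% − 13.0921% = +0.23%

+0.23%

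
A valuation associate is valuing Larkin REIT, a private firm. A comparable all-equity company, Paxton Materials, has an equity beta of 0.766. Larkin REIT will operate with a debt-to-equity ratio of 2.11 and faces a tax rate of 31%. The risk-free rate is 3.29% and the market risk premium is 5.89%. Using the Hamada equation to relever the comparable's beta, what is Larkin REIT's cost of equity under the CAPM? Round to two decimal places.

14.37%

β_L = β_U × [1 + (1 − t)(D/E)] = 0.766 × [1 + (1 − 0.31) × 2.11]
    = 0.766 × [1 + 0.69 × 2.11] = 0.766 × 2.4559 = 1.8812
E(R) = R_f + β_L × MRP = 3.29% + 1.8812 × 5.89% = 14.37%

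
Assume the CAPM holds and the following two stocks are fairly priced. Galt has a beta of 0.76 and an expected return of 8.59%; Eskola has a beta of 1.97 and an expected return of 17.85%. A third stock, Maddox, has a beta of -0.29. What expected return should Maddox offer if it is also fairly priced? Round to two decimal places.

0.55%

MRP (SML slope) = (17.85% − 8.59%) / (1.97 − 0.76) = 9.26% / 1.21 = 7.6529%
R_f (intercept) = 8.59% − 0.76 × 7.6529% = 2.7738%
E(R_Maddox) = R_f + β × MRP = 2.7738% + -0.29 × 7.6529% = 0.55%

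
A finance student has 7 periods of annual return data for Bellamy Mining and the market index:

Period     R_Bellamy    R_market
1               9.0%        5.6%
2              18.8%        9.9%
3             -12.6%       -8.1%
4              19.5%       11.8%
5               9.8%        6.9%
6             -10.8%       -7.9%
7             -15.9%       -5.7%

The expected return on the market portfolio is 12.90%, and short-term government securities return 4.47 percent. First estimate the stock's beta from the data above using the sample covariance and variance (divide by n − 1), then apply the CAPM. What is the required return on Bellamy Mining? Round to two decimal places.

Mean R_i = (9.0 + 18.8 − 12.6 + 19.5 + 9.8 − 10.8 − 15.9) / 7 = 2.5429%
Mean R_m = (5.6 + 9.9 − 8.1 + 11.8 + 6.9 − 7.9 − 5.7) / 7 = 1.7857%
Σ(R_i − R̄_i)(R_m − R̄_m) = 780.4643  ⇒  Cov = 780.4643 / 6 = 130.0774
Σ(R_m − R̄_m)² = 454.4086  ⇒  Var(R_m) = 454.4086 / 6 = 75.7348
β = Cov / Var(R_m) = 130.0774 / 75.7348 = 1.7175
MRP = 12.90% − 4.47% = 8.43%
E(R) = R_f + β × MRP = 4.47% + 1.7175 × 8.43% = 18.95%

18.95%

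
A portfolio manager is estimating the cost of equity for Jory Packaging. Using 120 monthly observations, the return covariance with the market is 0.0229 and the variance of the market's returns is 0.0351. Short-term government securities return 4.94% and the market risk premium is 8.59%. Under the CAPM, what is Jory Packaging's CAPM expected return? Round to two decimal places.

β = Cov(R_i, R_m) / Var(R_m) = 0.0229 / 0.0351 = 0.6524
E(R) = R_f + β × MRP = 4.94% + 0.6524 × 8.59% = 10.54%

10.54%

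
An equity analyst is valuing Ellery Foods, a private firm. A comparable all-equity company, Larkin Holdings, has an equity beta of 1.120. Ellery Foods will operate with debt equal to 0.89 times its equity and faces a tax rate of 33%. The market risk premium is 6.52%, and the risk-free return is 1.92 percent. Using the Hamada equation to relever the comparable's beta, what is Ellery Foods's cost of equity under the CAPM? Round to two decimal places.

13.58%

β_L = β_U × [1 + (1 − t)(D/E)] = 1.120 × [1 + (1 − 0.33) × 0.89]
    = 1.120 × [1 + 0.67 × 0.89] = 1.120 × 1.5963 = 1.7879
E(R) = R_f + β_L × MRP = 1.92% + 1.7879 × 6.52% = 13.58%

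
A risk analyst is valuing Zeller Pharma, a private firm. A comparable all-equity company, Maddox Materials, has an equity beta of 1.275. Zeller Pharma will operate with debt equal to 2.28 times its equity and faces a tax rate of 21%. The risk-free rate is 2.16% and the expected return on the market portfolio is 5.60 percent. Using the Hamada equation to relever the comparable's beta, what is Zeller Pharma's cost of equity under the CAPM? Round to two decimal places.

14.45%

β_L = β_U × [1 + (1 − t)(D/E)] = 1.275 × [1 + (1 − 0.21) × 2.28]
    = 1.275 × [1 + 0.79 × 2.28] = 1.275 × 2.8012 = 3.5715
MRP = 5.60% − 2.16% = 3.44%
E(R) = R_f + β_L × MRP = 2.16% + 3.5715 × 3.44% = 14.45%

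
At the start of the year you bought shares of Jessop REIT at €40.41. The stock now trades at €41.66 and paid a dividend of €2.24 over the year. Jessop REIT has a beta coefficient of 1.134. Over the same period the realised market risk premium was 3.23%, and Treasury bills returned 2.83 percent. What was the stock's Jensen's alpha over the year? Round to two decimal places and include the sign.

+2.14%

Realised HPR = (P1 + D1 − P0) / P0 = (41.66 + 2.24 − 40.41) / 40.41 = 3.49 / 40.41 = 8.6365%
CAPM required = R_f + β·MRP = 2.83% + 1.134 × 3.23% = 6.49282%
α = realised − required = 8.6365% − 6.49282% = +2.14%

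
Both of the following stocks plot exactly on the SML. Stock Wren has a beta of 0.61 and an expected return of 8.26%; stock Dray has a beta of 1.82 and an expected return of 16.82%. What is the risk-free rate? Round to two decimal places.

Both satisfy E(R) = R_f + β·MRP, so the slope of the SML is
MRP = (16.82% − 8.26%) / (1.82 − 0.61) = 8.56% / 1.21 = 7.0744%
R_f = E(R_Wren) − β_Wren·MRP = 8.26% − 0.61 × 7.0744% = 3.9446%

3.94%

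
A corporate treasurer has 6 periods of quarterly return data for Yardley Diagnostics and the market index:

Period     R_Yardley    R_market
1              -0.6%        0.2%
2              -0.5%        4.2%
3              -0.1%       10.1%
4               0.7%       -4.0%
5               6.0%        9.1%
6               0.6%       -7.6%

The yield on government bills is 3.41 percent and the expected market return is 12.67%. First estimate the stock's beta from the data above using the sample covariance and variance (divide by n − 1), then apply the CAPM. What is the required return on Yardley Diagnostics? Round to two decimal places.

4.58%

Mean R_i = (-0.6 − 0.5 − 0.1 + 0.7 + 6.0 + 0.6) / 6 = 1.0167%
Mean R_m = (0.2 + 4.2 + 10.1 − 4.0 + 9.1 − 7.6) / 6 = 2.0000%
Σ(R_i − R̄_i)(R_m − R̄_m) = 31.8100  ⇒  Cov = 31.8100 / 5 = 6.3620
Σ(R_m − R̄_m)² = 252.2600  ⇒  Var(R_m) = 252.2600 / 5 = 50.4520
β = Cov / Var(R_m) = 6.3620 / 50.4520 = 0.1261
MRP = 12.67% − 3.41% = 9.26%
E(R) = R_f + β × MRP = 3.41% + 0.1261 × 9.26% = 4.58%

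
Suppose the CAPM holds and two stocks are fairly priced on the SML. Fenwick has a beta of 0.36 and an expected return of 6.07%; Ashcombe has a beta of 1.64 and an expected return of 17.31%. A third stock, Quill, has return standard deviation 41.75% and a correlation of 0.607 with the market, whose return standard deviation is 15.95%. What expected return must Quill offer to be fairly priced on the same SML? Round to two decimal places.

MRP = (17.31% − 6.07%) / (1.64 − 0.36) = 8.7813%
R_f = 6.07% − 0.36 × 8.7813% = 2.9087%
β_Quill = ρ·σ_i/σ_m = 0.607 × 41.75 / 15.95 = 1.5889
E(R_Quill) = R_f + β × MRP = 2.9087% + 1.5889 × 8.7813% = 16.86%

16.86%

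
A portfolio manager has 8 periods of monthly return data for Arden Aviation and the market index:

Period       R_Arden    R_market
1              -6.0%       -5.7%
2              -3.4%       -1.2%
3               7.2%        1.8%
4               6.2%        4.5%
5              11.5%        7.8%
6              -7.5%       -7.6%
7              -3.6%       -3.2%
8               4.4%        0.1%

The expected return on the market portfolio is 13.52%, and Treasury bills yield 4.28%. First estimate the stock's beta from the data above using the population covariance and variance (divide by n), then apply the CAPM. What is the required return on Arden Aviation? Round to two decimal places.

16.37%

Mean R_i = (-6.0 − 3.4 + 7.2 + 6.2 + 11.5 − 7.5 − 3.6 + 4.4) / 8 = 1.1000%
Mean R_m = (-5.7 − 1.2 + 1.8 + 4.5 + 7.8 − 7.6 − 3.2 + 0.1) / 8 = -0.4375%
Σ(R_i − R̄_i)(R_m − R̄_m) = 241.6500  ⇒  Cov = 241.6500 / 8 = 30.2063
Σ(R_m − R̄_m)² = 184.7388  ⇒  Var(R_m) = 184.7388 / 8 = 23.0924
β = Cov / Var(R_m) = 30.2063 / 23.0924 = 1.3081
MRP = 13.52% − 4.28% = 9.24%
E(R) = R_f + β × MRP = 4.28% + 1.3081 × 9.24% = 16.37%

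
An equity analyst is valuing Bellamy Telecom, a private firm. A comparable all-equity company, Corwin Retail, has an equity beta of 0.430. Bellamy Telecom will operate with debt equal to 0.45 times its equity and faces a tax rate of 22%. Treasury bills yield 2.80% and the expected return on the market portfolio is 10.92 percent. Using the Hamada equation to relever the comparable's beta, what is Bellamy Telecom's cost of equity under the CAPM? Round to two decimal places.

β_L = β_U × [1 + (1 − t)(D/E)] = 0.430 × [1 + (1 − 0.22) × 0.45]
    = 0.430 × [1 + 0.78 × 0.45] = 0.430 × 1.3510 = 0.5809
MRP = 10.92% − 2.80% = 8.12%
E(R) = R_f + β_L × MRP = 2.80% + 0.5809 × 8.12% = 7.52%

7.52%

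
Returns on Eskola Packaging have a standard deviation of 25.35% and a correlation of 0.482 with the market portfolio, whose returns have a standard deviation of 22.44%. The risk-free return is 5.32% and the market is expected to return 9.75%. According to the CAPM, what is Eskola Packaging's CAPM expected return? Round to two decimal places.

β = ρ × σ_i / σ_m = 0.482 × 25.35% / 22.44% = 0.5445
MRP = 9.75% − 5.32% = 4.43%
E(R) = 5.32% + 0.5445 × 4.43% = 7.73%

7.73%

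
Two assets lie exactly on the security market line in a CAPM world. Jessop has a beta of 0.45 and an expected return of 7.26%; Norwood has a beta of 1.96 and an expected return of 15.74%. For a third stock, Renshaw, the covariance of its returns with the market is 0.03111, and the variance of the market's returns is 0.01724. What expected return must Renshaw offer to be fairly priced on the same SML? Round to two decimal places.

14.87%

MRP = (15.74% − 7.26%) / (1.96 − 0.45) = 5.6159%
R_f = 7.26% − 0.45 × 5.6159% = 4.7328%
β_Renshaw = Cov / Var(R_m) = 0.03111 / 0.01724 = 1.8045
E(R_Renshaw) = R_f + β × MRP = 4.7328% + 1.8045 × 5.6159% = 14.87%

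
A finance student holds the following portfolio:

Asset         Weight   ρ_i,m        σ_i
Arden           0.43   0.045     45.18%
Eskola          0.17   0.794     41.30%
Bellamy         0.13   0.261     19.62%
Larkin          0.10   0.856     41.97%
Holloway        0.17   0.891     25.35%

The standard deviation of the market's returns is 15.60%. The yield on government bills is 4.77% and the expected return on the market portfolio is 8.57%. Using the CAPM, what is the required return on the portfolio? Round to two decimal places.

β_Arden = 0.045 × 45.18% / 15.60% = 0.1303
β_Eskola = 0.794 × 41.30% / 15.60% = 2.1021
β_Bellamy = 0.261 × 19.62% / 15.60% = 0.3283
β_Larkin = 0.856 × 41.97% / 15.60% = 2.3030
β_Holloway = 0.891 × 25.35% / 15.60% = 1.4479
β_P = Σ w_i β_i = 0.43×0.1303 + 0.17×2.1021 + 0.13×0.3283 + 0.10×2.3030 + 0.17×1.4479 = 0.9325
MRP = 8.57% − 4.77% = 3.80%
E(R_P) = R_f + β_P × MRP = 4.77% + 0.9325 × 3.80% = 8.31%

8.31%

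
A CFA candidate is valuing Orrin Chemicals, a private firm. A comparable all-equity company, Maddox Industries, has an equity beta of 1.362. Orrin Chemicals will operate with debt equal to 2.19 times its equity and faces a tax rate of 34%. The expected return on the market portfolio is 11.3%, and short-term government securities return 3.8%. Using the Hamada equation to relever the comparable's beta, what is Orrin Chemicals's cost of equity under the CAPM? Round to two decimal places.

β_L = β_U × [1 + (1 − t)(D/E)] = 1.362 × [1 + (1 − 0.34) × 2.19]
    = 1.362 × [1 + 0.66 × 2.19] = 1.362 × 2.4454 = 3.3306
MRP = 11.3% − 3.8% = 7.50%
E(R) = R_f + β_L × MRP = 3.8% + 3.3306 × 7.5% = 28.78%

28.78%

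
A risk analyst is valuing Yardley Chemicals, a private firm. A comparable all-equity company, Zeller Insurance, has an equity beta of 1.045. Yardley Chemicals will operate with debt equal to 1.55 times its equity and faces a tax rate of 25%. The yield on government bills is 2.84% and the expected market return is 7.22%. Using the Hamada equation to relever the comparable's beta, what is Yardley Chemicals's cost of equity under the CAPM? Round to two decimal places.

β_L = β_U × [1 + (1 − t)(D/E)] = 1.045 × [1 + (1 − 0.25) × 1.55]
    = 1.045 × [1 + 0.75 × 1.55] = 1.045 × 2.1625 = 2.2598
MRP = 7.22% − 2.84% = 4.38%
E(R) = R_f + β_L × MRP = 2.84% + 2.2598 × 4.38% = 12.74%

12.74%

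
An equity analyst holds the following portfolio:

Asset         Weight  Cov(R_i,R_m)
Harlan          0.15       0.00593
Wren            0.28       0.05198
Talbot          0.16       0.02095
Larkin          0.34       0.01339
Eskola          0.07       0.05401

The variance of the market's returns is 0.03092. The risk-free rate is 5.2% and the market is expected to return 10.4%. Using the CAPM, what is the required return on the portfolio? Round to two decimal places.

β_Harlan = 0.00593 / 0.03092 = 0.1918
β_Wren = 0.05198 / 0.03092 = 1.6811
β_Talbot = 0.02095 / 0.03092 = 0.6776
β_Larkin = 0.01339 / 0.03092 = 0.4331
β_Eskola = 0.05401 / 0.03092 = 1.7468
β_P = Σ w_i β_i = 0.15×0.1918 + 0.28×1.6811 + 0.16×0.6776 + 0.34×0.4331 + 0.07×1.7468 = 0.8774
MRP = 10.4% − 5.2% = 5.20%
E(R_P) = R_f + β_P × MRP = 5.2% + 0.8774 × 5.2% = 9.76%

9.76%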